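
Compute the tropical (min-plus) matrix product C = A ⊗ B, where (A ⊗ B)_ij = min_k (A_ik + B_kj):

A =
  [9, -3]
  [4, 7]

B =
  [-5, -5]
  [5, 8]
A ⊗ B =
  [2, 4]
  [-1, -1]

Apply the min-plus product entry-by-entry:
  C[0][0] = min over k of (A[0][0] + B[0][0] = 9 + -5 = 4, A[0][1] + B[1][0] = -3 + 5 = 2) = 2 (attained at k = 1)
  C[0][1] = min over k of (A[0][0] + B[0][1] = 9 + -5 = 4, A[0][1] + B[1][1] = -3 + 8 = 5) = 4 (attained at k = 0)
  C[1][0] = min over k of (A[1][0] + B[0][0] = 4 + -5 = -1, A[1][1] + B[1][0] = 7 + 5 = 12) = -1 (attained at k = 0)
  C[1][1] = min over k of (A[1][0] + B[0][1] = 4 + -5 = -1, A[1][1] + B[1][1] = 7 + 8 = 15) = -1 (attained at k = 0)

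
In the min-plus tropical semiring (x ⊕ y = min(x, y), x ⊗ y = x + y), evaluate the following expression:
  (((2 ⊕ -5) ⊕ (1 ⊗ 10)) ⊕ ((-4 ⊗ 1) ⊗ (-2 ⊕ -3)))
(((2 ⊕ -5) ⊕ (1 ⊗ 10)) ⊕ ((-4 ⊗ 1) ⊗ (-2 ⊕ -3))) = -6

Expand innermost to outermost. Recall ⊕ takes the minimum of its arguments and ⊗ takes their sum. Working out the expression (((2 ⊕ -5) ⊕ (1 ⊗ 10)) ⊕ ((-4 ⊗ 1) ⊗ (-2 ⊕ -3))) gives -6.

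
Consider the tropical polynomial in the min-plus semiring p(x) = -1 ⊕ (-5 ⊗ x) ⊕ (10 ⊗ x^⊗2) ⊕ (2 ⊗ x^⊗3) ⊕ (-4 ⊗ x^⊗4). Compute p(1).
p(1) = -4

A tropical monomial a ⊗ x^⊗i evaluates to a + i · x. Evaluating each term at x = 1:
  Term 0 contributes -1 + 0 · 1 = -1
  Term 1 contributes -5 + 1 · 1 = -4
  Term 2 contributes 10 + 2 · 1 = 12
  Term 3 contributes 2 + 3 · 1 = 5
  Term 4 contributes -4 + 4 · 1 = 0
p(1) = ⊕ of these = min[-1, -4, 12, 5, 0] = -4.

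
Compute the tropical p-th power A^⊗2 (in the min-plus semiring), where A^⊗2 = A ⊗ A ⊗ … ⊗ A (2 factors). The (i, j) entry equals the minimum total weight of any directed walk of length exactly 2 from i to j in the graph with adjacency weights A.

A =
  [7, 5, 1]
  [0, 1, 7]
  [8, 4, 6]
A^⊗2 =
  [5, 5, 7]
  [1, 2, 1]
  [4, 5, 9]

Each entry (A^⊗2)_ij equals the minimum over all length-2 walks i = v_0 → v_1 → … → v_2 = j of Σ_t A[v_t][v_{t+1}]. For example, for (i, j) = (0, 2) we minimise over 3 possible intermediate vertex sequences; the minimum is 7, attained along the walk 0 → 2 → 2.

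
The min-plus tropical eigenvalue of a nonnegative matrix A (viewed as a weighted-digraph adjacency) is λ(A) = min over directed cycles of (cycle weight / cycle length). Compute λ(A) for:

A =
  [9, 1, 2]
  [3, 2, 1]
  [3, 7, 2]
λ(A) = 5/3

Enumerate directed cycles and compute their means (weight / length). Sample:
  cycle 0 → 0: weight = 9, length = 1, mean = 9/1 ≈ 9.000
  cycle 1 → 1: weight = 2, length = 1, mean = 2/1 ≈ 2.000
  cycle 2 → 2: weight = 2, length = 1, mean = 2/1 ≈ 2.000
  cycle 0 → 1 → 0: weight = 4, length = 2, mean = 4/2 ≈ 2.000
  cycle 0 → 2 → 0: weight = 5, length = 2, mean = 5/2 ≈ 2.500
  cycle 1 → 0 → 1: weight = 4, length = 2, mean = 4/2 ≈ 2.000
Minimum mean = 1.667, attained e.g. along the cycle 0 → 1 → 2 → 0 with weight 5 and length 3. So λ(A) = 5/3 = 5/3.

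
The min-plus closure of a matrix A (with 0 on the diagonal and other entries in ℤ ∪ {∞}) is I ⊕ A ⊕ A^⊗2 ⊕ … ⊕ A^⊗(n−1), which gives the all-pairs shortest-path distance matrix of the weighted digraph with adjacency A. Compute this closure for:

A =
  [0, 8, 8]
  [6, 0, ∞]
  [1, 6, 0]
Closure =
  [0, 8, 8]
  [6, 0, 14]
  [1, 6, 0]

This is the Floyd-Warshall all-pairs shortest-path computation. For each intermediate vertex k = 0, 1, …, 2, update dist[i][j] ← min(dist[i][j], dist[i][k] + dist[k][j]). The final matrix gives, for each (i, j), the minimum total weight of any directed path from i to j (possibly empty when i = j).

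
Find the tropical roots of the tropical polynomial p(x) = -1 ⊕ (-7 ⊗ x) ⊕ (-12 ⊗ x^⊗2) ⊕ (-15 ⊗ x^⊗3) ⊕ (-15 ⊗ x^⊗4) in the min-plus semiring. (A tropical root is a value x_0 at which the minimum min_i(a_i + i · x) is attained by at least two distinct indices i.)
Roots: {0, 3, 5, 6}

Each tropical root is a break point of the lower envelope of the lines y = a_i + i · x (there are 5 lines, with slopes 0, 1, ..., 4). Only the lines that attain the minimum somewhere contribute to roots; other lines are dominated. Here the surviving (envelope) indices are i = 4, i = 3, i = 2, i = 1, i = 0.
Intersections between consecutive envelope lines give the roots: for adjacent envelope indices i < j the intersection is x = (a_i − a_j) / (j − i). Reading off the sorted break points: {0, 3, 5, 6}.
Verification: at each break x_0, at least two indices attain the minimum of min_i(a_i + i · x_0).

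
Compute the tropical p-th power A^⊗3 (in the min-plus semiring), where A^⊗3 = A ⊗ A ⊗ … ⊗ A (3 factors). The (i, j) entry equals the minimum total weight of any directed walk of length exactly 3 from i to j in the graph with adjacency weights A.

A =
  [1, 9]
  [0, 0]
A^⊗3 =
  [3, 9]
  [0, 0]

Each entry (A^⊗3)_ij equals the minimum over all length-3 walks i = v_0 → v_1 → … → v_3 = j of Σ_t A[v_t][v_{t+1}]. For example, for (i, j) = (0, 1) we minimise over 4 possible intermediate vertex sequences; the minimum is 9, attained along the walk 0 → 1 → 1 → 1.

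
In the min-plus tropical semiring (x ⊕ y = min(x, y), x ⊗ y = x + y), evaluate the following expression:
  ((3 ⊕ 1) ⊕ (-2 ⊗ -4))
((3 ⊕ 1) ⊕ (-2 ⊗ -4)) = -6

Expand innermost to outermost. Recall ⊕ takes the minimum of its arguments and ⊗ takes their sum. Working out the expression ((3 ⊕ 1) ⊕ (-2 ⊗ -4)) gives -6.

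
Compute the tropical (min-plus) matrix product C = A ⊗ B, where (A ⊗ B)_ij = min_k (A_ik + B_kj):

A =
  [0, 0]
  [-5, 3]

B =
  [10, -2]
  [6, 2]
A ⊗ B =
  [6, -2]
  [5, -7]

Apply the min-plus product entry-by-entry:
  C[0][0] = min over k of (A[0][0] + B[0][0] = 0 + 10 = 10, A[0][1] + B[1][0] = 0 + 6 = 6) = 6 (attained at k = 1)
  C[0][1] = min over k of (A[0][0] + B[0][1] = 0 + -2 = -2, A[0][1] + B[1][1] = 0 + 2 = 2) = -2 (attained at k = 0)
  C[1][0] = min over k of (A[1][0] + B[0][0] = -5 + 10 = 5, A[1][1] + B[1][0] = 3 + 6 = 9) = 5 (attained at k = 0)
  C[1][1] = min over k of (A[1][0] + B[0][1] = -5 + -2 = -7, A[1][1] + B[1][1] = 3 + 2 = 5) = -7 (attained at k = 0)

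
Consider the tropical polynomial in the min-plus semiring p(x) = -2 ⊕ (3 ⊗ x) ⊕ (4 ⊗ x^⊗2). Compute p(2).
p(2) = -2

A tropical monomial a ⊗ x^⊗i evaluates to a + i · x. Evaluating each term at x = 2:
  Term 0 contributes -2 + 0 · 2 = -2
  Term 1 contributes 3 + 1 · 2 = 5
  Term 2 contributes 4 + 2 · 2 = 8
p(2) = ⊕ of these = min[-2, 5, 8] = -2.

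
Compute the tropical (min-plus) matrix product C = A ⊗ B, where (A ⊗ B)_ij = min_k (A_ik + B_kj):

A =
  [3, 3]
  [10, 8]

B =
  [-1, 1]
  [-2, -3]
A ⊗ B =
  [1, 0]
  [6, 5]

Apply the min-plus product entry-by-entry:
  C[0][0] = min over k of (A[0][0] + B[0][0] = 3 + -1 = 2, A[0][1] + B[1][0] = 3 + -2 = 1) = 1 (attained at k = 1)
  C[0][1] = min over k of (A[0][0] + B[0][1] = 3 + 1 = 4, A[0][1] + B[1][1] = 3 + -3 = 0) = 0 (attained at k = 1)
  C[1][0] = min over k of (A[1][0] + B[0][0] = 10 + -1 = 9, A[1][1] + B[1][0] = 8 + -2 = 6) = 6 (attained at k = 1)
  C[1][1] = min over k of (A[1][0] + B[0][1] = 10 + 1 = 11, A[1][1] + B[1][1] = 8 + -3 = 5) = 5 (attained at k = 1)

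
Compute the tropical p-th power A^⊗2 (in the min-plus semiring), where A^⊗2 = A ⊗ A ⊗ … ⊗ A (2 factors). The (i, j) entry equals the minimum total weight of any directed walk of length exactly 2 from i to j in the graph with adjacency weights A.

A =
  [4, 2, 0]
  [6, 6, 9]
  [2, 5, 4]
A^⊗2 =
  [2, 5, 4]
  [10, 8, 6]
  [6, 4, 2]

Each entry (A^⊗2)_ij equals the minimum over all length-2 walks i = v_0 → v_1 → … → v_2 = j of Σ_t A[v_t][v_{t+1}]. For example, for (i, j) = (0, 2) we minimise over 3 possible intermediate vertex sequences; the minimum is 4, attained along the walk 0 → 0 → 2.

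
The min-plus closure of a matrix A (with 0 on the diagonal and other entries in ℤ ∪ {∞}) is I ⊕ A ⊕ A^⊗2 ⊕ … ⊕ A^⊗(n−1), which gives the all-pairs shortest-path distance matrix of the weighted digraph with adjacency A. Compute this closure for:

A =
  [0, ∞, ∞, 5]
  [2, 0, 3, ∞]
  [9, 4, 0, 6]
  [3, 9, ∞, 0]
Closure =
  [0, 14, 17, 5]
  [2, 0, 3, 7]
  [6, 4, 0, 6]
  [3, 9, 12, 0]

This is the Floyd-Warshall all-pairs shortest-path computation. For each intermediate vertex k = 0, 1, …, 3, update dist[i][j] ← min(dist[i][j], dist[i][k] + dist[k][j]). The final matrix gives, for each (i, j), the minimum total weight of any directed path from i to j (possibly empty when i = j).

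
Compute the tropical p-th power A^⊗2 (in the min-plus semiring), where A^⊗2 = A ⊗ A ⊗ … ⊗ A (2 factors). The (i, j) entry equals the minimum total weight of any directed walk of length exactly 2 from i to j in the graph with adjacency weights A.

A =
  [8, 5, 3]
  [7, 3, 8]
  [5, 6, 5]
A^⊗2 =
  [8, 8, 8]
  [10, 6, 10]
  [10, 9, 8]

Each entry (A^⊗2)_ij equals the minimum over all length-2 walks i = v_0 → v_1 → … → v_2 = j of Σ_t A[v_t][v_{t+1}]. For example, for (i, j) = (0, 2) we minimise over 3 possible intermediate vertex sequences; the minimum is 8, attained along the walk 0 → 2 → 2.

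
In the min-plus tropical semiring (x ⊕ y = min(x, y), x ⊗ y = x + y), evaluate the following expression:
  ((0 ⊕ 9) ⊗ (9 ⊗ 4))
((0 ⊕ 9) ⊗ (9 ⊗ 4)) = 13

Expand innermost to outermost. Recall ⊕ takes the minimum of its arguments and ⊗ takes their sum. Working out the expression ((0 ⊕ 9) ⊗ (9 ⊗ 4)) gives 13.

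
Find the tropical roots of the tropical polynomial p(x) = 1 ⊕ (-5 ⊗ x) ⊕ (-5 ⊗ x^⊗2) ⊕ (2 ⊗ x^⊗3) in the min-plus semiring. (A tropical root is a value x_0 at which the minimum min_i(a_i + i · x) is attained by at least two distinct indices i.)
Roots: {-7, 0, 6}

Each tropical root is a break point of the lower envelope of the lines y = a_i + i · x (there are 4 lines, with slopes 0, 1, ..., 3). Only the lines that attain the minimum somewhere contribute to roots; other lines are dominated. Here the surviving (envelope) indices are i = 3, i = 2, i = 1, i = 0.
Intersections between consecutive envelope lines give the roots: for adjacent envelope indices i < j the intersection is x = (a_i − a_j) / (j − i). Reading off the sorted break points: {-7, 0, 6}.
Verification: at each break x_0, at least two indices attain the minimum of min_i(a_i + i · x_0).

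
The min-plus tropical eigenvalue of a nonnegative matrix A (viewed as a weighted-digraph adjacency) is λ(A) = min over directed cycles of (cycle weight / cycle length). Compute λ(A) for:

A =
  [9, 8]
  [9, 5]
λ(A) = 5

Enumerate directed cycles and compute their means (weight / length). Sample:
  cycle 0 → 0: weight = 9, length = 1, mean = 9/1 ≈ 9.000
  cycle 1 → 1: weight = 5, length = 1, mean = 5/1 ≈ 5.000
  cycle 0 → 1 → 0: weight = 17, length = 2, mean = 17/2 ≈ 8.500
  cycle 1 → 0 → 1: weight = 17, length = 2, mean = 17/2 ≈ 8.500
Minimum mean = 5.000, attained e.g. along the cycle 1 → 1 with weight 5 and length 1. So λ(A) = 5/1 = 5.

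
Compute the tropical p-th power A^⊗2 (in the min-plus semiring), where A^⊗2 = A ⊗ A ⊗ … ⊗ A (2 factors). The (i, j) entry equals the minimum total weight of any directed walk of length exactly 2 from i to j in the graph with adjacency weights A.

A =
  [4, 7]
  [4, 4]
A^⊗2 =
  [8, 11]
  [8, 8]

Each entry (A^⊗2)_ij equals the minimum over all length-2 walks i = v_0 → v_1 → … → v_2 = j of Σ_t A[v_t][v_{t+1}]. For example, for (i, j) = (0, 1) we minimise over 2 possible intermediate vertex sequences; the minimum is 11, attained along the walk 0 → 0 → 1.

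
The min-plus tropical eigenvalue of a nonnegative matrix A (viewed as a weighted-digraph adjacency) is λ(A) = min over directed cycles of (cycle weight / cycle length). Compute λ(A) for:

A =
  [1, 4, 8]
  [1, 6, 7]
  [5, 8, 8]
λ(A) = 1

Enumerate directed cycles and compute their means (weight / length). Sample:
  cycle 0 → 0: weight = 1, length = 1, mean = 1/1 ≈ 1.000
  cycle 1 → 1: weight = 6, length = 1, mean = 6/1 ≈ 6.000
  cycle 2 → 2: weight = 8, length = 1, mean = 8/1 ≈ 8.000
  cycle 0 → 1 → 0: weight = 5, length = 2, mean = 5/2 ≈ 2.500
  cycle 0 → 2 → 0: weight = 13, length = 2, mean = 13/2 ≈ 6.500
  cycle 1 → 0 → 1: weight = 5, length = 2, mean = 5/2 ≈ 2.500
Minimum mean = 1.000, attained e.g. along the cycle 0 → 0 with weight 1 and length 1. So λ(A) = 1/1 = 1.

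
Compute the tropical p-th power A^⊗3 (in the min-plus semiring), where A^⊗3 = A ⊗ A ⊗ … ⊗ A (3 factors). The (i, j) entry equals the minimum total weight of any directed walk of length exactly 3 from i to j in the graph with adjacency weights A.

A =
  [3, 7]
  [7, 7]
A^⊗3 =
  [9, 13]
  [13, 17]

Each entry (A^⊗3)_ij equals the minimum over all length-3 walks i = v_0 → v_1 → … → v_3 = j of Σ_t A[v_t][v_{t+1}]. For example, for (i, j) = (0, 1) we minimise over 4 possible intermediate vertex sequences; the minimum is 13, attained along the walk 0 → 0 → 0 → 1.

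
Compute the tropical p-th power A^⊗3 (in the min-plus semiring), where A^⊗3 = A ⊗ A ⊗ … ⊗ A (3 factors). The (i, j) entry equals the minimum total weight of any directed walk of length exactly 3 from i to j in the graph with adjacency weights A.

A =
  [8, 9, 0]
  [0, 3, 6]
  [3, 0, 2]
A^⊗3 =
  [0, 2, 3]
  [3, 0, 2]
  [2, 3, 0]

Each entry (A^⊗3)_ij equals the minimum over all length-3 walks i = v_0 → v_1 → … → v_3 = j of Σ_t A[v_t][v_{t+1}]. For example, for (i, j) = (0, 2) we minimise over 9 possible intermediate vertex sequences; the minimum is 3, attained along the walk 0 → 2 → 0 → 2.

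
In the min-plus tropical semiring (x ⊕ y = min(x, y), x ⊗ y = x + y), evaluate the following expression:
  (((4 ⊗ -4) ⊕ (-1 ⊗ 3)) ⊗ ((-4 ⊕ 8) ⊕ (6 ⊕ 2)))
(((4 ⊗ -4) ⊕ (-1 ⊗ 3)) ⊗ ((-4 ⊕ 8) ⊕ (6 ⊕ 2))) = -4

Expand innermost to outermost. Recall ⊕ takes the minimum of its arguments and ⊗ takes their sum. Working out the expression (((4 ⊗ -4) ⊕ (-1 ⊗ 3)) ⊗ ((-4 ⊕ 8) ⊕ (6 ⊕ 2))) gives -4.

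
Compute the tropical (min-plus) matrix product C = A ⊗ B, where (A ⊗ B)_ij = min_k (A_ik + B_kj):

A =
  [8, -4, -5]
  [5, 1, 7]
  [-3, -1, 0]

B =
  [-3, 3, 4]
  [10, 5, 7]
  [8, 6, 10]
A ⊗ B =
  [3, 1, 3]
  [2, 6, 8]
  [-6, 0, 1]

Apply the min-plus product entry-by-entry:
  C[0][0] = min over k of (A[0][0] + B[0][0] = 8 + -3 = 5, A[0][1] + B[1][0] = -4 + 10 = 6, A[0][2] + B[2][0] = -5 + 8 = 3) = 3 (attained at k = 2)
  C[0][1] = min over k of (A[0][0] + B[0][1] = 8 + 3 = 11, A[0][1] + B[1][1] = -4 + 5 = 1, A[0][2] + B[2][1] = -5 + 6 = 1) = 1 (attained at k = 1)
  C[0][2] = min over k of (A[0][0] + B[0][2] = 8 + 4 = 12, A[0][1] + B[1][2] = -4 + 7 = 3, A[0][2] + B[2][2] = -5 + 10 = 5) = 3 (attained at k = 1)
  C[1][0] = min over k of (A[1][0] + B[0][0] = 5 + -3 = 2, A[1][1] + B[1][0] = 1 + 10 = 11, A[1][2] + B[2][0] = 7 + 8 = 15) = 2 (attained at k = 0)
  C[1][1] = min over k of (A[1][0] + B[0][1] = 5 + 3 = 8, A[1][1] + B[1][1] = 1 + 5 = 6, A[1][2] + B[2][1] = 7 + 6 = 13) = 6 (attained at k = 1)
  C[1][2] = min over k of (A[1][0] + B[0][2] = 5 + 4 = 9, A[1][1] + B[1][2] = 1 + 7 = 8, A[1][2] + B[2][2] = 7 + 10 = 17) = 8 (attained at k = 1)
  C[2][0] = min over k of (A[2][0] + B[0][0] = -3 + -3 = -6, A[2][1] + B[1][0] = -1 + 10 = 9, A[2][2] + B[2][0] = 0 + 8 = 8) = -6 (attained at k = 0)
  C[2][1] = min over k of (A[2][0] + B[0][1] = -3 + 3 = 0, A[2][1] + B[1][1] = -1 + 5 = 4, A[2][2] + B[2][1] = 0 + 6 = 6) = 0 (attained at k = 0)
  C[2][2] = min over k of (A[2][0] + B[0][2] = -3 + 4 = 1, A[2][1] + B[1][2] = -1 + 7 = 6, A[2][2] + B[2][2] = 0 + 10 = 10) = 1 (attained at k = 0)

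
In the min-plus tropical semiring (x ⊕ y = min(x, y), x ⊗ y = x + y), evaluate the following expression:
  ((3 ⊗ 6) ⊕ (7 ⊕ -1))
((3 ⊗ 6) ⊕ (7 ⊕ -1)) = -1

Expand innermost to outermost. Recall ⊕ takes the minimum of its arguments and ⊗ takes their sum. Working out the expression ((3 ⊗ 6) ⊕ (7 ⊕ -1)) gives -1.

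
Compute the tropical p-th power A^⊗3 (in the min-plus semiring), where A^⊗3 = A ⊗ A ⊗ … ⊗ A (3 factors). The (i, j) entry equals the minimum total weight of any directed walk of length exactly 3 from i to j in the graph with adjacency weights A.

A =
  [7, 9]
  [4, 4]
A^⊗3 =
  [17, 17]
  [12, 12]

Each entry (A^⊗3)_ij equals the minimum over all length-3 walks i = v_0 → v_1 → … → v_3 = j of Σ_t A[v_t][v_{t+1}]. For example, for (i, j) = (0, 1) we minimise over 4 possible intermediate vertex sequences; the minimum is 17, attained along the walk 0 → 1 → 1 → 1.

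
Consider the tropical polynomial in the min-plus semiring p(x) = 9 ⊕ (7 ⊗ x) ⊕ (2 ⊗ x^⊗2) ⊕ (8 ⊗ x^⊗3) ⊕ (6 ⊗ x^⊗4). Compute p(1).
p(1) = 4

A tropical monomial a ⊗ x^⊗i evaluates to a + i · x. Evaluating each term at x = 1:
  Term 0 contributes 9 + 0 · 1 = 9
  Term 1 contributes 7 + 1 · 1 = 8
  Term 2 contributes 2 + 2 · 1 = 4
  Term 3 contributes 8 + 3 · 1 = 11
  Term 4 contributes 6 + 4 · 1 = 10
p(1) = ⊕ of these = min[9, 8, 4, 11, 10] = 4.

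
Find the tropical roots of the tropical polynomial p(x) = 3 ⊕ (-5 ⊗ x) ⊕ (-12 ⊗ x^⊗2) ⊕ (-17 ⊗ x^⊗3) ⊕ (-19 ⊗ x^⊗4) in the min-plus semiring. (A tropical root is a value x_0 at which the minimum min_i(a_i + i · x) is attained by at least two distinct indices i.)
Roots: {2, 5, 7, 8}

Each tropical root is a break point of the lower envelope of the lines y = a_i + i · x (there are 5 lines, with slopes 0, 1, ..., 4). Only the lines that attain the minimum somewhere contribute to roots; other lines are dominated. Here the surviving (envelope) indices are i = 4, i = 3, i = 2, i = 1, i = 0.
Intersections between consecutive envelope lines give the roots: for adjacent envelope indices i < j the intersection is x = (a_i − a_j) / (j − i). Reading off the sorted break points: {2, 5, 7, 8}.
Verification: at each break x_0, at least two indices attain the minimum of min_i(a_i + i · x_0).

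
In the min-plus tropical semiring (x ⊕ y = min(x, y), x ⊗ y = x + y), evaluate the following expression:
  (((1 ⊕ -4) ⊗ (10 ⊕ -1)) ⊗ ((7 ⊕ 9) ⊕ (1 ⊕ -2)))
(((1 ⊕ -4) ⊗ (10 ⊕ -1)) ⊗ ((7 ⊕ 9) ⊕ (1 ⊕ -2))) = -7

Expand innermost to outermost. Recall ⊕ takes the minimum of its arguments and ⊗ takes their sum. Working out the expression (((1 ⊕ -4) ⊗ (10 ⊕ -1)) ⊗ ((7 ⊕ 9) ⊕ (1 ⊕ -2))) gives -7.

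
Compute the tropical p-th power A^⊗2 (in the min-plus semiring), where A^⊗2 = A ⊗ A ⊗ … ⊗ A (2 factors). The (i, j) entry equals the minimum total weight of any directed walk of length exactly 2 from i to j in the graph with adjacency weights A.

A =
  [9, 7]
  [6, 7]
A^⊗2 =
  [13, 14]
  [13, 13]

Each entry (A^⊗2)_ij equals the minimum over all length-2 walks i = v_0 → v_1 → … → v_2 = j of Σ_t A[v_t][v_{t+1}]. For example, for (i, j) = (0, 1) we minimise over 2 possible intermediate vertex sequences; the minimum is 14, attained along the walk 0 → 1 → 1.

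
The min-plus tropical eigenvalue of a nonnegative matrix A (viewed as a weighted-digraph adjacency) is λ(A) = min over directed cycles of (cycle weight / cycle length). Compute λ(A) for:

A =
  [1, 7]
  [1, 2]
λ(A) = 1

Enumerate directed cycles and compute their means (weight / length). Sample:
  cycle 0 → 0: weight = 1, length = 1, mean = 1/1 ≈ 1.000
  cycle 1 → 1: weight = 2, length = 1, mean = 2/1 ≈ 2.000
  cycle 0 → 1 → 0: weight = 8, length = 2, mean = 8/2 ≈ 4.000
  cycle 1 → 0 → 1: weight = 8, length = 2, mean = 8/2 ≈ 4.000
Minimum mean = 1.000, attained e.g. along the cycle 0 → 0 with weight 1 and length 1. So λ(A) = 1/1 = 1.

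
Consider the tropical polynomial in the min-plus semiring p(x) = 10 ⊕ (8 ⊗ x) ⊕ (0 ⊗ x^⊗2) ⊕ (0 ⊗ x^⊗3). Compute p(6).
p(6) = 10

A tropical monomial a ⊗ x^⊗i evaluates to a + i · x. Evaluating each term at x = 6:
  Term 0 contributes 10 + 0 · 6 = 10
  Term 1 contributes 8 + 1 · 6 = 14
  Term 2 contributes 0 + 2 · 6 = 12
  Term 3 contributes 0 + 3 · 6 = 18
p(6) = ⊕ of these = min[10, 14, 12, 18] = 10.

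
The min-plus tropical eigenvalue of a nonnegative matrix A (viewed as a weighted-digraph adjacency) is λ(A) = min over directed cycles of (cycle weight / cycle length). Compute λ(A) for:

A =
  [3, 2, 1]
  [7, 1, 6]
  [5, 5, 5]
λ(A) = 1

Enumerate directed cycles and compute their means (weight / length). Sample:
  cycle 0 → 0: weight = 3, length = 1, mean = 3/1 ≈ 3.000
  cycle 1 → 1: weight = 1, length = 1, mean = 1/1 ≈ 1.000
  cycle 2 → 2: weight = 5, length = 1, mean = 5/1 ≈ 5.000
  cycle 0 → 1 → 0: weight = 9, length = 2, mean = 9/2 ≈ 4.500
  cycle 0 → 2 → 0: weight = 6, length = 2, mean = 6/2 ≈ 3.000
  cycle 1 → 0 → 1: weight = 9, length = 2, mean = 9/2 ≈ 4.500
Minimum mean = 1.000, attained e.g. along the cycle 1 → 1 with weight 1 and length 1. So λ(A) = 1/1 = 1.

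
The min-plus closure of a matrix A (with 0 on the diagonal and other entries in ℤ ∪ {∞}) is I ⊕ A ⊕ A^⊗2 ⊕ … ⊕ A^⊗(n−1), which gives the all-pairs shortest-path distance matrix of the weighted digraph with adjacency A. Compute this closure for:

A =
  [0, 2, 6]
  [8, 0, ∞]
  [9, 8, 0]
Closure =
  [0, 2, 6]
  [8, 0, 14]
  [9, 8, 0]

This is the Floyd-Warshall all-pairs shortest-path computation. For each intermediate vertex k = 0, 1, …, 2, update dist[i][j] ← min(dist[i][j], dist[i][k] + dist[k][j]). The final matrix gives, for each (i, j), the minimum total weight of any directed path from i to j (possibly empty when i = j).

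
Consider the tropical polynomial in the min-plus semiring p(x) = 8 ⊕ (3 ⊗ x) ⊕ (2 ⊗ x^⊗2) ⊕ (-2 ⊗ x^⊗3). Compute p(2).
p(2) = 4

A tropical monomial a ⊗ x^⊗i evaluates to a + i · x. Evaluating each term at x = 2:
  Term 0 contributes 8 + 0 · 2 = 8
  Term 1 contributes 3 + 1 · 2 = 5
  Term 2 contributes 2 + 2 · 2 = 6
  Term 3 contributes -2 + 3 · 2 = 4
p(2) = ⊕ of these = min[8, 5, 6, 4] = 4.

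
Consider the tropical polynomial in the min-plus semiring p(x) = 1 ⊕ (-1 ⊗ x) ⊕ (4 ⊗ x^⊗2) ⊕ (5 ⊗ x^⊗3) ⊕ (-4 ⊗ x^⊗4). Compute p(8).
p(8) = 1

A tropical monomial a ⊗ x^⊗i evaluates to a + i · x. Evaluating each term at x = 8:
  Term 0 contributes 1 + 0 · 8 = 1
  Term 1 contributes -1 + 1 · 8 = 7
  Term 2 contributes 4 + 2 · 8 = 20
  Term 3 contributes 5 + 3 · 8 = 29
  Term 4 contributes -4 + 4 · 8 = 28
p(8) = ⊕ of these = min[1, 7, 20, 29, 28] = 1.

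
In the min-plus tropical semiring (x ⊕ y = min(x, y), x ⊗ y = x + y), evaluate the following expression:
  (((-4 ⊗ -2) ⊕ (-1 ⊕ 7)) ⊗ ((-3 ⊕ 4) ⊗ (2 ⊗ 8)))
(((-4 ⊗ -2) ⊕ (-1 ⊕ 7)) ⊗ ((-3 ⊕ 4) ⊗ (2 ⊗ 8))) = 1

Expand innermost to outermost. Recall ⊕ takes the minimum of its arguments and ⊗ takes their sum. Working out the expression (((-4 ⊗ -2) ⊕ (-1 ⊕ 7)) ⊗ ((-3 ⊕ 4) ⊗ (2 ⊗ 8))) gives 1.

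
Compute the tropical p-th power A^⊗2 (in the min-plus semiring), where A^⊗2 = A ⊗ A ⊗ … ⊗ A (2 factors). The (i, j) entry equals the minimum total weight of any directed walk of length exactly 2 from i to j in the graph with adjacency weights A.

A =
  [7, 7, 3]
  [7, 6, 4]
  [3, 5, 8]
A^⊗2 =
  [6, 8, 10]
  [7, 9, 10]
  [10, 10, 6]

Each entry (A^⊗2)_ij equals the minimum over all length-2 walks i = v_0 → v_1 → … → v_2 = j of Σ_t A[v_t][v_{t+1}]. For example, for (i, j) = (0, 2) we minimise over 3 possible intermediate vertex sequences; the minimum is 10, attained along the walk 0 → 0 → 2.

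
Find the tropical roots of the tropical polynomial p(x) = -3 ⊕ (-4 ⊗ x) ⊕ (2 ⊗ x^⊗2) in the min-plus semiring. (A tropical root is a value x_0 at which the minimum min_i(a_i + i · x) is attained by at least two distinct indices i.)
Roots: {-6, 1}

Each tropical root is a break point of the lower envelope of the lines y = a_i + i · x (there are 3 lines, with slopes 0, 1, ..., 2). Only the lines that attain the minimum somewhere contribute to roots; other lines are dominated. Here the surviving (envelope) indices are i = 2, i = 1, i = 0.
Intersections between consecutive envelope lines give the roots: for adjacent envelope indices i < j the intersection is x = (a_i − a_j) / (j − i). Reading off the sorted break points: {-6, 1}.
Verification: at each break x_0, at least two indices attain the minimum of min_i(a_i + i · x_0).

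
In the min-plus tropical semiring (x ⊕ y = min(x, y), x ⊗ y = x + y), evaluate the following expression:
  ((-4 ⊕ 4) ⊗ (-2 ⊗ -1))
((-4 ⊕ 4) ⊗ (-2 ⊗ -1)) = -7

Expand innermost to outermost. Recall ⊕ takes the minimum of its arguments and ⊗ takes their sum. Working out the expression ((-4 ⊕ 4) ⊗ (-2 ⊗ -1)) gives -7.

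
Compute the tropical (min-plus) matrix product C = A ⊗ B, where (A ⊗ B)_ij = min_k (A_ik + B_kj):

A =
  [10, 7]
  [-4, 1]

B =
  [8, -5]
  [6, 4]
A ⊗ B =
  [13, 5]
  [4, -9]

Apply the min-plus product entry-by-entry:
  C[0][0] = min over k of (A[0][0] + B[0][0] = 10 + 8 = 18, A[0][1] + B[1][0] = 7 + 6 = 13) = 13 (attained at k = 1)
  C[0][1] = min over k of (A[0][0] + B[0][1] = 10 + -5 = 5, A[0][1] + B[1][1] = 7 + 4 = 11) = 5 (attained at k = 0)
  C[1][0] = min over k of (A[1][0] + B[0][0] = -4 + 8 = 4, A[1][1] + B[1][0] = 1 + 6 = 7) = 4 (attained at k = 0)
  C[1][1] = min over k of (A[1][0] + B[0][1] = -4 + -5 = -9, A[1][1] + B[1][1] = 1 + 4 = 5) = -9 (attained at k = 0)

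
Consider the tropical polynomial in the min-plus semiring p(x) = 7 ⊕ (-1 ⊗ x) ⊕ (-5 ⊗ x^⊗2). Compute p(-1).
p(-1) = -7

A tropical monomial a ⊗ x^⊗i evaluates to a + i · x. Evaluating each term at x = -1:
  Term 0 contributes 7 + 0 · -1 = 7
  Term 1 contributes -1 + 1 · -1 = -2
  Term 2 contributes -5 + 2 · -1 = -7
p(-1) = ⊕ of these = min[7, -2, -7] = -7.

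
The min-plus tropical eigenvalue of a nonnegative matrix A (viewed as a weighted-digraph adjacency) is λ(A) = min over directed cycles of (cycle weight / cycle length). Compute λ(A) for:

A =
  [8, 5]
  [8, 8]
λ(A) = 13/2

Enumerate directed cycles and compute their means (weight / length). Sample:
  cycle 0 → 0: weight = 8, length = 1, mean = 8/1 ≈ 8.000
  cycle 1 → 1: weight = 8, length = 1, mean = 8/1 ≈ 8.000
  cycle 0 → 1 → 0: weight = 13, length = 2, mean = 13/2 ≈ 6.500
  cycle 1 → 0 → 1: weight = 13, length = 2, mean = 13/2 ≈ 6.500
Minimum mean = 6.500, attained e.g. along the cycle 0 → 1 → 0 with weight 13 and length 2. So λ(A) = 13/2 = 13/2.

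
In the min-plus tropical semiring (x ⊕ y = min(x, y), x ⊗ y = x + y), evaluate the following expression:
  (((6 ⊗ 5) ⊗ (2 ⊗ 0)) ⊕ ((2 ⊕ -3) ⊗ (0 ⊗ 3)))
(((6 ⊗ 5) ⊗ (2 ⊗ 0)) ⊕ ((2 ⊕ -3) ⊗ (0 ⊗ 3))) = 0

Expand innermost to outermost. Recall ⊕ takes the minimum of its arguments and ⊗ takes their sum. Working out the expression (((6 ⊗ 5) ⊗ (2 ⊗ 0)) ⊕ ((2 ⊕ -3) ⊗ (0 ⊗ 3))) gives 0.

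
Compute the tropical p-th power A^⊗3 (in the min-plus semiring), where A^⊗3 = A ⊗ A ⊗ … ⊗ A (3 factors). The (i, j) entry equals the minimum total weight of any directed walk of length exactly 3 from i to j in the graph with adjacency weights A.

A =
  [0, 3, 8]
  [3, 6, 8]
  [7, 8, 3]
A^⊗3 =
  [0, 3, 8]
  [3, 6, 11]
  [7, 10, 9]

Each entry (A^⊗3)_ij equals the minimum over all length-3 walks i = v_0 → v_1 → … → v_3 = j of Σ_t A[v_t][v_{t+1}]. For example, for (i, j) = (0, 2) we minimise over 9 possible intermediate vertex sequences; the minimum is 8, attained along the walk 0 → 0 → 0 → 2.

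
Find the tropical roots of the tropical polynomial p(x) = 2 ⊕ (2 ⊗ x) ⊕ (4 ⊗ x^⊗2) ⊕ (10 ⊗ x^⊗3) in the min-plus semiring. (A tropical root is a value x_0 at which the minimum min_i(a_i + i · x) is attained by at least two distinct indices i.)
Roots: {-6, -2, 0}

Each tropical root is a break point of the lower envelope of the lines y = a_i + i · x (there are 4 lines, with slopes 0, 1, ..., 3). Only the lines that attain the minimum somewhere contribute to roots; other lines are dominated. Here the surviving (envelope) indices are i = 3, i = 2, i = 1, i = 0.
Intersections between consecutive envelope lines give the roots: for adjacent envelope indices i < j the intersection is x = (a_i − a_j) / (j − i). Reading off the sorted break points: {-6, -2, 0}.
Verification: at each break x_0, at least two indices attain the minimum of min_i(a_i + i · x_0).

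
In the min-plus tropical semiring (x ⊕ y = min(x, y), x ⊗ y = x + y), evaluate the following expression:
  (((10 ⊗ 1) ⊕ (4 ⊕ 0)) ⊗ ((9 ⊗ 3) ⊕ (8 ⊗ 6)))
(((10 ⊗ 1) ⊕ (4 ⊕ 0)) ⊗ ((9 ⊗ 3) ⊕ (8 ⊗ 6))) = 12

Expand innermost to outermost. Recall ⊕ takes the minimum of its arguments and ⊗ takes their sum. Working out the expression (((10 ⊗ 1) ⊕ (4 ⊕ 0)) ⊗ ((9 ⊗ 3) ⊕ (8 ⊗ 6))) gives 12.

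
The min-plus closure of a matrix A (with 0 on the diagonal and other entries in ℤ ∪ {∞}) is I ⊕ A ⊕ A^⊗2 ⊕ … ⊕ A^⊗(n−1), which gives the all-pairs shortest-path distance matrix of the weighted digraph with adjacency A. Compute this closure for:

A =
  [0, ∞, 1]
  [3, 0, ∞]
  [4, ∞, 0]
Closure =
  [0, ∞, 1]
  [3, 0, 4]
  [4, ∞, 0]

This is the Floyd-Warshall all-pairs shortest-path computation. For each intermediate vertex k = 0, 1, …, 2, update dist[i][j] ← min(dist[i][j], dist[i][k] + dist[k][j]). The final matrix gives, for each (i, j), the minimum total weight of any directed path from i to j (possibly empty when i = j).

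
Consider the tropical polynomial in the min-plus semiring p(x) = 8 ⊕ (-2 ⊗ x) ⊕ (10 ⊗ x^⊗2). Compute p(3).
p(3) = 1

A tropical monomial a ⊗ x^⊗i evaluates to a + i · x. Evaluating each term at x = 3:
  Term 0 contributes 8 + 0 · 3 = 8
  Term 1 contributes -2 + 1 · 3 = 1
  Term 2 contributes 10 + 2 · 3 = 16
p(3) = ⊕ of these = min[8, 1, 16] = 1.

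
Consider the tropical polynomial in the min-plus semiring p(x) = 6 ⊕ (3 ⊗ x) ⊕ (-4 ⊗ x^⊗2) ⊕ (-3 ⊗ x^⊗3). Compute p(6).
p(6) = 6

A tropical monomial a ⊗ x^⊗i evaluates to a + i · x. Evaluating each term at x = 6:
  Term 0 contributes 6 + 0 · 6 = 6
  Term 1 contributes 3 + 1 · 6 = 9
  Term 2 contributes -4 + 2 · 6 = 8
  Term 3 contributes -3 + 3 · 6 = 15
p(6) = ⊕ of these = min[6, 9, 8, 15] = 6.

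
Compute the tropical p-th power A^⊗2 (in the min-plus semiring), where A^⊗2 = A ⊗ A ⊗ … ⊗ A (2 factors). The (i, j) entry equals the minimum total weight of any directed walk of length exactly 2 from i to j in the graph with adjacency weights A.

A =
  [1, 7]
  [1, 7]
A^⊗2 =
  [2, 8]
  [2, 8]

Each entry (A^⊗2)_ij equals the minimum over all length-2 walks i = v_0 → v_1 → … → v_2 = j of Σ_t A[v_t][v_{t+1}]. For example, for (i, j) = (0, 1) we minimise over 2 possible intermediate vertex sequences; the minimum is 8, attained along the walk 0 → 0 → 1.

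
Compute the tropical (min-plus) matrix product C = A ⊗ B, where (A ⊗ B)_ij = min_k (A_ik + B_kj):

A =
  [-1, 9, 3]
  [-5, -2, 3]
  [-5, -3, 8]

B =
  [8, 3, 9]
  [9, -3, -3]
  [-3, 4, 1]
A ⊗ B =
  [0, 2, 4]
  [0, -5, -5]
  [3, -6, -6]

Apply the min-plus product entry-by-entry:
  C[0][0] = min over k of (A[0][0] + B[0][0] = -1 + 8 = 7, A[0][1] + B[1][0] = 9 + 9 = 18, A[0][2] + B[2][0] = 3 + -3 = 0) = 0 (attained at k = 2)
  C[0][1] = min over k of (A[0][0] + B[0][1] = -1 + 3 = 2, A[0][1] + B[1][1] = 9 + -3 = 6, A[0][2] + B[2][1] = 3 + 4 = 7) = 2 (attained at k = 0)
  C[0][2] = min over k of (A[0][0] + B[0][2] = -1 + 9 = 8, A[0][1] + B[1][2] = 9 + -3 = 6, A[0][2] + B[2][2] = 3 + 1 = 4) = 4 (attained at k = 2)
  C[1][0] = min over k of (A[1][0] + B[0][0] = -5 + 8 = 3, A[1][1] + B[1][0] = -2 + 9 = 7, A[1][2] + B[2][0] = 3 + -3 = 0) = 0 (attained at k = 2)
  C[1][1] = min over k of (A[1][0] + B[0][1] = -5 + 3 = -2, A[1][1] + B[1][1] = -2 + -3 = -5, A[1][2] + B[2][1] = 3 + 4 = 7) = -5 (attained at k = 1)
  C[1][2] = min over k of (A[1][0] + B[0][2] = -5 + 9 = 4, A[1][1] + B[1][2] = -2 + -3 = -5, A[1][2] + B[2][2] = 3 + 1 = 4) = -5 (attained at k = 1)
  C[2][0] = min over k of (A[2][0] + B[0][0] = -5 + 8 = 3, A[2][1] + B[1][0] = -3 + 9 = 6, A[2][2] + B[2][0] = 8 + -3 = 5) = 3 (attained at k = 0)
  C[2][1] = min over k of (A[2][0] + B[0][1] = -5 + 3 = -2, A[2][1] + B[1][1] = -3 + -3 = -6, A[2][2] + B[2][1] = 8 + 4 = 12) = -6 (attained at k = 1)
  C[2][2] = min over k of (A[2][0] + B[0][2] = -5 + 9 = 4, A[2][1] + B[1][2] = -3 + -3 = -6, A[2][2] + B[2][2] = 8 + 1 = 9) = -6 (attained at k = 1)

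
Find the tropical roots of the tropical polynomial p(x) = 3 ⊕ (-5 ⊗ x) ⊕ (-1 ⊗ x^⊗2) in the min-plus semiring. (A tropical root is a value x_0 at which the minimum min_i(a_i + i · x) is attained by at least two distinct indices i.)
Roots: {-4, 8}

Each tropical root is a break point of the lower envelope of the lines y = a_i + i · x (there are 3 lines, with slopes 0, 1, ..., 2). Only the lines that attain the minimum somewhere contribute to roots; other lines are dominated. Here the surviving (envelope) indices are i = 2, i = 1, i = 0.
Intersections between consecutive envelope lines give the roots: for adjacent envelope indices i < j the intersection is x = (a_i − a_j) / (j − i). Reading off the sorted break points: {-4, 8}.
Verification: at each break x_0, at least two indices attain the minimum of min_i(a_i + i · x_0).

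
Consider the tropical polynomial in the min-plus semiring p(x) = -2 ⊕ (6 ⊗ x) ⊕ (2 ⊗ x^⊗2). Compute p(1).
p(1) = -2

A tropical monomial a ⊗ x^⊗i evaluates to a + i · x. Evaluating each term at x = 1:
  Term 0 contributes -2 + 0 · 1 = -2
  Term 1 contributes 6 + 1 · 1 = 7
  Term 2 contributes 2 + 2 · 1 = 4
p(1) = ⊕ of these = min[-2, 7, 4] = -2.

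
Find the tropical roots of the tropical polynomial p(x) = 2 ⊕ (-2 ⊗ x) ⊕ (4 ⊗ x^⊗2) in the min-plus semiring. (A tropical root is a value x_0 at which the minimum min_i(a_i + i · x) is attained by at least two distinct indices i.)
Roots: {-6, 4}

Each tropical root is a break point of the lower envelope of the lines y = a_i + i · x (there are 3 lines, with slopes 0, 1, ..., 2). Only the lines that attain the minimum somewhere contribute to roots; other lines are dominated. Here the surviving (envelope) indices are i = 2, i = 1, i = 0.
Intersections between consecutive envelope lines give the roots: for adjacent envelope indices i < j the intersection is x = (a_i − a_j) / (j − i). Reading off the sorted break points: {-6, 4}.
Verification: at each break x_0, at least two indices attain the minimum of min_i(a_i + i · x_0).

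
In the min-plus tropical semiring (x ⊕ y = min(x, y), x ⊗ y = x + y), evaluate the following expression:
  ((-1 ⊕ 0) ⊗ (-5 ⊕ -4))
((-1 ⊕ 0) ⊗ (-5 ⊕ -4)) = -6

Expand innermost to outermost. Recall ⊕ takes the minimum of its arguments and ⊗ takes their sum. Working out the expression ((-1 ⊕ 0) ⊗ (-5 ⊕ -4)) gives -6.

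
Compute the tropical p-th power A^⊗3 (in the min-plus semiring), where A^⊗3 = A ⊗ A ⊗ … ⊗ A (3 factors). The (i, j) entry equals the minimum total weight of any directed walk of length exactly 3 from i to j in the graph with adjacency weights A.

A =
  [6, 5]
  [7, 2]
A^⊗3 =
  [14, 9]
  [11, 6]

Each entry (A^⊗3)_ij equals the minimum over all length-3 walks i = v_0 → v_1 → … → v_3 = j of Σ_t A[v_t][v_{t+1}]. For example, for (i, j) = (0, 1) we minimise over 4 possible intermediate vertex sequences; the minimum is 9, attained along the walk 0 → 1 → 1 → 1.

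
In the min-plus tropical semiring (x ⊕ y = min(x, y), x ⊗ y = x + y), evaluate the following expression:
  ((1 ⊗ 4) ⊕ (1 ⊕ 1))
((1 ⊗ 4) ⊕ (1 ⊕ 1)) = 1

Expand innermost to outermost. Recall ⊕ takes the minimum of its arguments and ⊗ takes their sum. Working out the expression ((1 ⊗ 4) ⊕ (1 ⊕ 1)) gives 1.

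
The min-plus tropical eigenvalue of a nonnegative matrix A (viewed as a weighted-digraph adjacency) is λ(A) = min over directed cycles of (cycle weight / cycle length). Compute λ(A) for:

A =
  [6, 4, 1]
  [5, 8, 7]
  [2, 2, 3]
λ(A) = 3/2

Enumerate directed cycles and compute their means (weight / length). Sample:
  cycle 0 → 0: weight = 6, length = 1, mean = 6/1 ≈ 6.000
  cycle 1 → 1: weight = 8, length = 1, mean = 8/1 ≈ 8.000
  cycle 2 → 2: weight = 3, length = 1, mean = 3/1 ≈ 3.000
  cycle 0 → 1 → 0: weight = 9, length = 2, mean = 9/2 ≈ 4.500
  cycle 0 → 2 → 0: weight = 3, length = 2, mean = 3/2 ≈ 1.500
  cycle 1 → 0 → 1: weight = 9, length = 2, mean = 9/2 ≈ 4.500
Minimum mean = 1.500, attained e.g. along the cycle 0 → 2 → 0 with weight 3 and length 2. So λ(A) = 3/2 = 3/2.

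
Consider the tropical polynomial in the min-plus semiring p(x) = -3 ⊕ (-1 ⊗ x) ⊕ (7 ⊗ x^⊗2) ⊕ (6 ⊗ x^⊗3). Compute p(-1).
p(-1) = -3

A tropical monomial a ⊗ x^⊗i evaluates to a + i · x. Evaluating each term at x = -1:
  Term 0 contributes -3 + 0 · -1 = -3
  Term 1 contributes -1 + 1 · -1 = -2
  Term 2 contributes 7 + 2 · -1 = 5
  Term 3 contributes 6 + 3 · -1 = 3
p(-1) = ⊕ of these = min[-3, -2, 5, 3] = -3.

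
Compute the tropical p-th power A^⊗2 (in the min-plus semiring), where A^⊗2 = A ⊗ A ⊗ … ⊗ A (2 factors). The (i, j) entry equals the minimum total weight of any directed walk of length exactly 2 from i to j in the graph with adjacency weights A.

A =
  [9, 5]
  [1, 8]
A^⊗2 =
  [6, 13]
  [9, 6]

Each entry (A^⊗2)_ij equals the minimum over all length-2 walks i = v_0 → v_1 → … → v_2 = j of Σ_t A[v_t][v_{t+1}]. For example, for (i, j) = (0, 1) we minimise over 2 possible intermediate vertex sequences; the minimum is 13, attained along the walk 0 → 1 → 1.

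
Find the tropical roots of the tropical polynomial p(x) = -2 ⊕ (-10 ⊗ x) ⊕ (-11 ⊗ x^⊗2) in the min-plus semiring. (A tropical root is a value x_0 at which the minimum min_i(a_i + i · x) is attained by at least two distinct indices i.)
Roots: {1, 8}

Each tropical root is a break point of the lower envelope of the lines y = a_i + i · x (there are 3 lines, with slopes 0, 1, ..., 2). Only the lines that attain the minimum somewhere contribute to roots; other lines are dominated. Here the surviving (envelope) indices are i = 2, i = 1, i = 0.
Intersections between consecutive envelope lines give the roots: for adjacent envelope indices i < j the intersection is x = (a_i − a_j) / (j − i). Reading off the sorted break points: {1, 8}.
Verification: at each break x_0, at least two indices attain the minimum of min_i(a_i + i · x_0).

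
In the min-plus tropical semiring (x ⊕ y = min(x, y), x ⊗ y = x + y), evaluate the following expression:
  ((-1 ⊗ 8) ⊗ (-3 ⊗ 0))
((-1 ⊗ 8) ⊗ (-3 ⊗ 0)) = 4

Expand innermost to outermost. Recall ⊕ takes the minimum of its arguments and ⊗ takes their sum. Working out the expression ((-1 ⊗ 8) ⊗ (-3 ⊗ 0)) gives 4.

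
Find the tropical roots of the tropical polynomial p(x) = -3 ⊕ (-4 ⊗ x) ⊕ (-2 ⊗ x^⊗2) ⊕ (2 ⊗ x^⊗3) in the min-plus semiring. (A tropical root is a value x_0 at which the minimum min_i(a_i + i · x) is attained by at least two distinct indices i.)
Roots: {-4, -2, 1}

Each tropical root is a break point of the lower envelope of the lines y = a_i + i · x (there are 4 lines, with slopes 0, 1, ..., 3). Only the lines that attain the minimum somewhere contribute to roots; other lines are dominated. Here the surviving (envelope) indices are i = 3, i = 2, i = 1, i = 0.
Intersections between consecutive envelope lines give the roots: for adjacent envelope indices i < j the intersection is x = (a_i − a_j) / (j − i). Reading off the sorted break points: {-4, -2, 1}.
Verification: at each break x_0, at least two indices attain the minimum of min_i(a_i + i · x_0).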